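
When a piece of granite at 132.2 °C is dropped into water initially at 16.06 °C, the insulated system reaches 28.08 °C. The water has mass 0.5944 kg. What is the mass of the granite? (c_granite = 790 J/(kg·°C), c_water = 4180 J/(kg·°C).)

Energy conservation, ΣQ = 0:
m·790·(28.08 − 132.2) + 0.5944·4180·(28.08 − 16.06) = 0
-82255 m = -29865
m = -29865/-82255 ≈ 0.3631 kg

m ≈ 0.363 kg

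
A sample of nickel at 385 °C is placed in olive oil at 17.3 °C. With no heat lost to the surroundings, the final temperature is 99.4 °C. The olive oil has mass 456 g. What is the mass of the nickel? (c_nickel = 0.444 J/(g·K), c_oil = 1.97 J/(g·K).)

m ≈ 582 g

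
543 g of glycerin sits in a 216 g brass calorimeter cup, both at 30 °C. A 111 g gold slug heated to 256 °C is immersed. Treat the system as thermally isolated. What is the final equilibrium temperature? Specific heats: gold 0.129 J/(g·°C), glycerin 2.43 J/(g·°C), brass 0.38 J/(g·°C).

Net heat exchanged in the isolated system is zero:
111*0.129*(T − 256) + 543*2.43*(T − 30) + 216*0.38*(T − 30) = 0
(14.32 + 1319.5 + 82.08) T = 14.32*256 + 1319.5*30 + 82.08*30
T = 45713 / 1415.9 = 32.3 °C

T_f ≈ 32.3 °C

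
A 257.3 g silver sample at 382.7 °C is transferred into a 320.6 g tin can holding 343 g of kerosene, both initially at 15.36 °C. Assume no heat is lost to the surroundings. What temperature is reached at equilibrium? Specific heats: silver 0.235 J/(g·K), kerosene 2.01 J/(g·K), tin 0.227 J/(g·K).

T_f ≈ 42.4 °C

With ΣQ=0 the equilibrium temperature is the m·c-weighted mean:
T_f = (60.47·382.7 + 689.43·15.36 + 72.78·15.36) / (60.47 + 689.43 + 72.78)
    = 34848 / 822.67 ≈ 42.36 °C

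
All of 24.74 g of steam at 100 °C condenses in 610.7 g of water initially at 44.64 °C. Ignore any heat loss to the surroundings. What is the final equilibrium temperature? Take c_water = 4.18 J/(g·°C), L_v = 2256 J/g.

Conservation of energy gives ΣQ = 0:
steam→water at 100 °C releases m L_v = 24.74×2256 = 55813
  condensate cools 100→T: 24.74×4.18×(T − 100) = 103.41(T − 100)
  original water: 2552.7(T − 44.64)
2656.1 T = 55813 + 10341 + 113954 = 180108
T ≈ 67.81 °C, under the boiling point, so the assumption holds.

T_f ≈ 67.8 °C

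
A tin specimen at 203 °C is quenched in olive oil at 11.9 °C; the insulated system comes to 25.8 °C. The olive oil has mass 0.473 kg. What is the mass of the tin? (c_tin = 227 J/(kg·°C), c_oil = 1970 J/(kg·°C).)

Heat lost by the tin = heat gained by the oil:
m·227·(203 − 25.8) = 0.473·1970·(25.8 − 11.9)
40224 m = 12952  ⇒  m ≈ 0.322 kg

m ≈ 0.322 kg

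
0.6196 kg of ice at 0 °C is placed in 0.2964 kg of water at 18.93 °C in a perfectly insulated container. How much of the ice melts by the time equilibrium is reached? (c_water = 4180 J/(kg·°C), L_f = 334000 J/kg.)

Water can give up m c ΔT = 0.2964·4180·18.93 = 23453 J before reaching 0 °C.
Melting all 0.6196 kg of ice would need 0.6196·334000 = 206946 J.
Since 23453 < 206946 J, not all the ice melts; equilibrium is at 0 °C.
m_melted·334000 = 23453  ⇒  m_melted ≈ 0.07022 kg.

m_melted ≈ 0.0702 kg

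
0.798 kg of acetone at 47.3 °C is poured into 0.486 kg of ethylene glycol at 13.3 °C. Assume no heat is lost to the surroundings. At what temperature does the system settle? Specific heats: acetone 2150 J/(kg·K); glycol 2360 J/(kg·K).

Let T be the final temperature. ΣQ_i = 0:
0.798·2150·(T − 47.3) + 0.486·2360·(T − 13.3) = 0
1715.7(T − 47.3) + 1147(T − 13.3) = 0
2862.7 T = 96407
T = 96407 / 2862.7 = 33.7 °C

T_f ≈ 33.7 °C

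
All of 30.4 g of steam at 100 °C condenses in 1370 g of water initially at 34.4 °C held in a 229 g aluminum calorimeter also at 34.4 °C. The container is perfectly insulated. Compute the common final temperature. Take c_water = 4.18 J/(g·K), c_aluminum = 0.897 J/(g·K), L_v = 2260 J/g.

Sum of m c ΔT and latent-heat terms is zero:
latent heat released on condensation: 30.4·2260 = 68704; condensate cools 100→T: 30.4·4.18·(T − 100) = 127.07(T − 100); water warms: 1370·4.18·(T − 34.4) = 5726.6(T − 34.4); aluminum cup: 229·0.897·(T − 34.4) = 205.41(T − 34.4)
6059.1 T = 68704 + 12707 + 204061 = 285472
T ≈ 47.11 °C — below 100 °C, confirming all the steam condensed.

T_f ≈ 47.1 °C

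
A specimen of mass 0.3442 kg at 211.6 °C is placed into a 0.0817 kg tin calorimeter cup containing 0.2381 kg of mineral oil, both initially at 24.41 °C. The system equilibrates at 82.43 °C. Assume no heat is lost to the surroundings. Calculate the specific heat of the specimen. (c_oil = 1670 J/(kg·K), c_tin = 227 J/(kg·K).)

Taking heat into each body as positive, Σ m c ΔT = 0:
0.3442×c×(82.43 − 211.6) + 0.2381×1670×(82.43 − 24.41) + 0.0817×227×(82.43 − 24.41) = 0
-44.46 c = -24146
c = -24146/-44.46 ≈ 543.1 J/(kg·K)

c ≈ 543 J/(kg·K)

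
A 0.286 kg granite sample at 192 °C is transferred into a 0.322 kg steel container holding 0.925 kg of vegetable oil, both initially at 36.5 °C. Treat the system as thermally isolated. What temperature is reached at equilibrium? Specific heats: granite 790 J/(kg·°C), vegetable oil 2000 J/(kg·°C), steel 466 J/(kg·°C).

T_f ≈ 52.3 °C

Heat gained plus heat lost sum to zero:
0.286*790*(T − 192) + 0.925*2000*(T − 36.5) + 0.322*466*(T − 36.5) = 0
225.94(T − 192) + 1850(T − 36.5) + 150.05(T − 36.5) = 0
(225.94 + 1850 + 150.05) T = 225.94*192 + 1850*36.5 + 150.05*36.5
T = 116382/2226 ≈ 52.28 °C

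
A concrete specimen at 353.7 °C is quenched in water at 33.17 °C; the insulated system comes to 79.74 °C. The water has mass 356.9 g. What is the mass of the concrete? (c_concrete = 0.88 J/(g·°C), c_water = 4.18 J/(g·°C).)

m ≈ 288 g

Heat gained plus heat lost sum to zero:
m×0.88×(79.74 − 353.7) + 356.9×4.18×(79.74 − 33.17) = 0
-241.08 m = -69475
m = -69475/-241.08 ≈ 288.2 g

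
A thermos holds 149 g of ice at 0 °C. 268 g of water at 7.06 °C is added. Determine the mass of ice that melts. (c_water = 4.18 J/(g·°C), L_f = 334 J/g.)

Heat available from the water dropping to 0 °C: 268×4.18×7.06 = 7908.9 J.
Melting all 149 g of ice would need 149×334 = 49766 J.
7908.9 J < 49766 J, so only part of the ice melts and the system sits at 0 °C.
Mass melted = 7908.9/334 ≈ 23.68 g.

m_melted ≈ 23.7 g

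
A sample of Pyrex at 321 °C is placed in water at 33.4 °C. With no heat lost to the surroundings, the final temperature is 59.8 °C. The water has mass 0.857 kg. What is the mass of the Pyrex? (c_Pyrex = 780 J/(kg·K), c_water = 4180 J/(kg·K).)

m ≈ 0.464 kg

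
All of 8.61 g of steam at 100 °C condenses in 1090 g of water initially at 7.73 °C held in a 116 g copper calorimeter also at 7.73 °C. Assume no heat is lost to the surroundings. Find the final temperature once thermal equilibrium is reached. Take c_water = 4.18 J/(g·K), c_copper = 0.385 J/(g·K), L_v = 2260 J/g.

Heat gained plus heat lost sum to zero:
steam→water at 100 °C releases m L_v = 8.61×2260 = 19459; condensed water 100 °C→T: 35.99(T − 100); water warms: 1090×4.18×(T − 7.73) = 4556.2(T − 7.73); cup: 44.66(T − 7.73)
4636.8 T = 19459 + 3599 + 35565 = 58622
T ≈ 12.64 °C, under the boiling point, so the assumption holds.

T_f ≈ 12.6 °C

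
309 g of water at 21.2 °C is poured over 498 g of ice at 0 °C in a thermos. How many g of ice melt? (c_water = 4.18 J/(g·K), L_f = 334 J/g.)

Heat available from the water dropping to 0 °C: 309·4.18·21.2 = 27382 J.
Fully melting the ice requires m_ice L_f = 498·334 = 166332 J.
That's not enough to melt it all — equilibrium is at 0 °C with ice remaining.
m_melted·334 = 27382  ⇒  m_melted ≈ 81.98 g.

m_melted ≈ 82 g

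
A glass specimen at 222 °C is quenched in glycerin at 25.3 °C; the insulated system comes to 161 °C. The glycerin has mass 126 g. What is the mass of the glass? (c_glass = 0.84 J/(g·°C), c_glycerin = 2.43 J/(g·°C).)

m ≈ 811 g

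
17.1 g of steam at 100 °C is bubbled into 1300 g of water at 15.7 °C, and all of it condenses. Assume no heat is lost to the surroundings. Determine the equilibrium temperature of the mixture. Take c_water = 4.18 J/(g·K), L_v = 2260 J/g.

T_f ≈ 23.8 °C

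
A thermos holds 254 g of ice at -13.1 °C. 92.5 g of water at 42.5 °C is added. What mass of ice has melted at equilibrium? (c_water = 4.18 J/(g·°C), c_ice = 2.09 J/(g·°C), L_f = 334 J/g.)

Cooling the water to 0 °C releases 92.5·4.18·42.5 = 16433 J.
Warming the ice to 0 °C takes 254·2.09·13.1 = 6954.3 J, leaving 9478.4 J for melting.
To melt every bit of ice: 254·334 = 84836 J.
Since 9478.4 < 84836 J, not all the ice melts; equilibrium is at 0 °C.
m_melted·334 = 9478.4  ⇒  m_melted ≈ 28.38 g.

m_melted ≈ 28.4 g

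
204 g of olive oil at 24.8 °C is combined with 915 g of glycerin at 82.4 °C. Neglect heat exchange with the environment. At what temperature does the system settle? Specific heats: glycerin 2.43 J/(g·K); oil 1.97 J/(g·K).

T_f = Σ m_i c_i T_i / Σ m_i c_i:
T_f = (2223.5×82.4 + 401.88×24.8) / (2223.5 + 401.88)
    = 193179 / 2625.3 ≈ 73.58 °C

T_f ≈ 73.6 °C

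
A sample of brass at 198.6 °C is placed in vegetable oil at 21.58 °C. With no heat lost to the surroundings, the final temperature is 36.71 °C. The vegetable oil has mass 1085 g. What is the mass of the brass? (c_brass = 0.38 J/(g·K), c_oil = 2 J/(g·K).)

|Q_brass| = |Q_oil|:
m·0.38·(198.6 − 36.71) = 1085·2·(36.71 − 21.58)
61.52 m = 32832  ⇒  m ≈ 533.7 g

m ≈ 534 g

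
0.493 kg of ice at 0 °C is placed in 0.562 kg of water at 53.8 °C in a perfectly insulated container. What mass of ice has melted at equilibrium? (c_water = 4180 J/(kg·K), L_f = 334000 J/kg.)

Cooling the water to 0 °C releases 0.562·4180·53.8 = 126385 J.
Fully melting the ice requires m_ice L_f = 0.493·334000 = 164662 J.
Since 126385 < 164662 J, not all the ice melts; equilibrium is at 0 °C.
m_melted·334000 = 126385  ⇒  m_melted ≈ 0.3784 kg.

m_melted ≈ 0.378 kg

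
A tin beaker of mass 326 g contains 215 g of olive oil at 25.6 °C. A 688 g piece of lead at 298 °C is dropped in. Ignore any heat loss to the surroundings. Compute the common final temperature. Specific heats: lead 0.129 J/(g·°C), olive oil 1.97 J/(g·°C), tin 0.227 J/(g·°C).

Heat gained plus heat lost sum to zero:
688*0.129*(T − 298) + 215*1.97*(T − 25.6) + 326*0.227*(T − 25.6) = 0
88.75(T − 298) + 423.55(T − 25.6) + 74(T − 25.6) = 0
586.3 T = 39185
T = 39185 / 586.3 = 66.8 °C

T_f ≈ 66.8 °C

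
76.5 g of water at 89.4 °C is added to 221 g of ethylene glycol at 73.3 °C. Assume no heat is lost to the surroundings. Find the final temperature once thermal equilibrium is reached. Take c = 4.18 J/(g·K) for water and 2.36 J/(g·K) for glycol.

T_f ≈ 79.4 °C

Taking heat into each body as positive, Σ m c ΔT = 0:
76.5*4.18*(T − 89.4) + 221*2.36*(T − 73.3) = 0
319.77(T − 89.4) + 521.56(T − 73.3) = 0
841.33 T = 66818
T = 66818/841.33 ≈ 79.42 °C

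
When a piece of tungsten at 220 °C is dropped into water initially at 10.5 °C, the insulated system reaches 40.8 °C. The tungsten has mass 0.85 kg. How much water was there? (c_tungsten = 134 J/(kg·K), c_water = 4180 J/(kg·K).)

m ≈ 0.161 kg

Heat lost by the tungsten = heat gained by the water:
0.85·134·(220 − 40.8) = m·4180·(40.8 − 10.5)
126654 m = 20411  ⇒  m ≈ 0.1612 kg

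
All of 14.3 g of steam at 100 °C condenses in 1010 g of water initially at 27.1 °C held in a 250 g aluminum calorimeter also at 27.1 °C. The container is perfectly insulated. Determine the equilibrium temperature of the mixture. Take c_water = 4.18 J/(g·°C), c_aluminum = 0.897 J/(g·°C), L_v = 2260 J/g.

T_f ≈ 35.2 °C

Energy conservation, ΣQ = 0:
condense steam: −14.3×2260 = −32318; condensate cools 100→T: 14.3×4.18×(T − 100) = 59.77(T − 100); original water: 4221.8(T − 27.1); aluminum cup: 250×0.897×(T − 27.1) = 224.25(T − 27.1)
4505.8 T = 32318 + 5977.4 + 120488 = 158783
T ≈ 35.24 °C, under the boiling point, so the assumption holds.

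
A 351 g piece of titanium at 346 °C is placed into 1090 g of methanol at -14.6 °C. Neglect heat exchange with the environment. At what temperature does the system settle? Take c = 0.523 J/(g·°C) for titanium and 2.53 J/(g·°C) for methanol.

T_f ≈ 7.9 °C

T_f is the heat-capacity-weighted average of the initial temperatures:
T_f = (183.57*346 + 2757.7*(-14.6)) / (183.57 + 2757.7)
    = 23254 / 2941.3 ≈ 7.91 °C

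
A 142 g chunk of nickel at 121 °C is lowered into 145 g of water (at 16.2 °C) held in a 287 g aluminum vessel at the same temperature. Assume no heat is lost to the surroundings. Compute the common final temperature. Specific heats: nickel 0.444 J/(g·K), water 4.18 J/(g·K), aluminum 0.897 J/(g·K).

T_f ≈ 23.3 °C

T_f is the heat-capacity-weighted average of the initial temperatures:
T_f = (63.05*121 + 606.1*16.2 + 257.44*16.2) / (63.05 + 606.1 + 257.44)
    = 21618 / 926.59 ≈ 23.33 °C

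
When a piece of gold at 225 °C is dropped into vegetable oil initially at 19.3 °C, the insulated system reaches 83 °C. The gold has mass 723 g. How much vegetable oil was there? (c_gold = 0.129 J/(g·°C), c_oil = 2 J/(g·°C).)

Heat gained plus heat lost sum to zero:
723×0.129×(83 − 225) + m×2×(83 − 19.3) = 0
127.4 m = 13244
m = 13244/127.4 ≈ 104 g

m ≈ 104 g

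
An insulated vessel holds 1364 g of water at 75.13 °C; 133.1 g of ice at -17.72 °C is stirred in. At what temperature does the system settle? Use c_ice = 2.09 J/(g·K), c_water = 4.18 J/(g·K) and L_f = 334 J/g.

Conservation of energy gives ΣQ = 0:
ice -17.72→0 °C: 133.1·2.09·17.72 = 4929.3
  latent heat to melt: 133.1·334 = 44455
  meltwater 0→T: 133.1·4.18·T = 556.36 T
  water cools: 1364·4.18·(T − 75.13) = 5701.5(T − 75.13)
6257.9 T = 428355 − 49385 = 378970
T ≈ 60.56 °C. Since T > 0 °C, the all-ice-melts assumption holds.

T_f ≈ 60.6 °C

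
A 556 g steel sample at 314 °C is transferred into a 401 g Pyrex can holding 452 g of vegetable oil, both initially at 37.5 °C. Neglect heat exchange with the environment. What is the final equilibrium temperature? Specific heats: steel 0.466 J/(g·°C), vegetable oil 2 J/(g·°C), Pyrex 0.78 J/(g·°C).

T_f ≈ 86.0 °C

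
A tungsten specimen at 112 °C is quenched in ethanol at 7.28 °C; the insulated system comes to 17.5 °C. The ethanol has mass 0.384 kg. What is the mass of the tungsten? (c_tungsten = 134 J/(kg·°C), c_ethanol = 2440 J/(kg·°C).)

m ≈ 0.756 kg

|Q_tungsten| = |Q_ethanol|:
m·134·(112 − 17.5) = 0.384·2440·(17.5 − 7.28)
12663 m = 9575.7  ⇒  m ≈ 0.7562 kg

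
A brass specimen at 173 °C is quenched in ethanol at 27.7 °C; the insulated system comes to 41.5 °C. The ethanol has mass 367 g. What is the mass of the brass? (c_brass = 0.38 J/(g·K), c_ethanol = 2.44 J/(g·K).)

|Q_brass| = |Q_ethanol|:
m·0.38·(173 − 41.5) = 367·2.44·(41.5 − 27.7)
49.97 m = 12358  ⇒  m ≈ 247.3 g

m ≈ 247 g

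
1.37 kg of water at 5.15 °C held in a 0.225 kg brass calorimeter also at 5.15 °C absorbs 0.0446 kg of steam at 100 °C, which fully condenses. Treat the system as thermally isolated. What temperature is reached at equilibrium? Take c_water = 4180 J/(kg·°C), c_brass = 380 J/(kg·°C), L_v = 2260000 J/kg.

Taking heat into each body as positive, Σ m c ΔT = 0:
condense steam: −0.0446·2260000 = −100796
  condensate cools 100→T: 0.0446·4180·(T − 100) = 186.43(T − 100)
  original water: 5726.6(T − 5.15)
  brass cup: 0.225·380·(T − 5.15) = 85.5(T − 5.15)
5998.5 T = 100796 + 18643 + 29932 = 149371
T ≈ 24.90 °C — below 100 °C, confirming all the steam condensed.

T_f ≈ 24.9 °C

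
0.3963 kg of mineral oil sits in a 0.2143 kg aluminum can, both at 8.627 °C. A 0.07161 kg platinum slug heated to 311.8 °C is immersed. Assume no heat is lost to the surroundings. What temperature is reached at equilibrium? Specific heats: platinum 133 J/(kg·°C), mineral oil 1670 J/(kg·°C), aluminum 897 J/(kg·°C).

With ΣQ=0 the equilibrium temperature is the m·c-weighted mean:
T_f = (9.524×311.8 + 661.82×8.627 + 192.23×8.627) / (9.524 + 661.82 + 192.23)
    = 10337 / 863.57 ≈ 11.97 °C

T_f ≈ 12.0 °C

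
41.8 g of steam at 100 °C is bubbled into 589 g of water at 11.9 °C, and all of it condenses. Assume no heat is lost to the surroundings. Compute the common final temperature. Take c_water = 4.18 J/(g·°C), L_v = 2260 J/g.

T_f ≈ 53.6 °C

Net heat exchanged in the isolated system is zero:
condense steam: −41.8×2260 = −94468; condensed water 100 °C→T: 174.72(T − 100); water warms: 589×4.18×(T − 11.9) = 2462(T − 11.9)
2636.7 T = 94468 + 17472 + 29298 = 141238
T ≈ 53.57 °C — below 100 °C, confirming all the steam condensed.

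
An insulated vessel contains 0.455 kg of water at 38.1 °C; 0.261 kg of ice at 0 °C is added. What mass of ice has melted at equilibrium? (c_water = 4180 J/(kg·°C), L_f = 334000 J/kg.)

m_melted ≈ 0.217 kg

Water can give up m c ΔT = 0.455·4180·38.1 = 72462 J before reaching 0 °C.
Melting all 0.261 kg of ice would need 0.261·334000 = 87174 J.
That's not enough to melt it all — equilibrium is at 0 °C with ice remaining.
Mass melted = 72462/334000 ≈ 0.217 kg.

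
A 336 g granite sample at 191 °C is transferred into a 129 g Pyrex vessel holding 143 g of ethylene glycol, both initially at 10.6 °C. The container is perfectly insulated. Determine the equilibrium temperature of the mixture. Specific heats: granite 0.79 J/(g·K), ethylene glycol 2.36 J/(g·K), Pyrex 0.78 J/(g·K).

T_f ≈ 78.7 °C

T_f is the heat-capacity-weighted average of the initial temperatures:
T_f = (265.44·191 + 337.48·10.6 + 100.62·10.6) / (265.44 + 337.48 + 100.62)
    = 55343 / 703.54 ≈ 78.66 °C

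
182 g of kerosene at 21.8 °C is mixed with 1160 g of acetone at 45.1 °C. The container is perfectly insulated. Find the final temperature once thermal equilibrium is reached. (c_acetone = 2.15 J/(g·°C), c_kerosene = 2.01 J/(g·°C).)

T_f ≈ 42.1 °C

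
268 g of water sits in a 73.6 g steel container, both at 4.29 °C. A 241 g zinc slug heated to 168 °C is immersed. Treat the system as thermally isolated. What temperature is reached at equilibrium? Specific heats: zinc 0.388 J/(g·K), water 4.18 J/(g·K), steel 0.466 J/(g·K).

T_f ≈ 16.6 °C

T_f = Σ m_i c_i T_i / Σ m_i c_i:
T_f = (93.51*168 + 1120.2*4.29 + 34.3*4.29) / (93.51 + 1120.2 + 34.3)
    = 20662 / 1248 ≈ 16.56 °C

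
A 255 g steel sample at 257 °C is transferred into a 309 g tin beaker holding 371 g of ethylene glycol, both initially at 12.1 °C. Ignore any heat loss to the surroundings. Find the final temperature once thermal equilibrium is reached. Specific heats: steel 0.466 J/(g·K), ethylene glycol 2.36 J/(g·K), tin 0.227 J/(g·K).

T_f ≈ 39.4 °C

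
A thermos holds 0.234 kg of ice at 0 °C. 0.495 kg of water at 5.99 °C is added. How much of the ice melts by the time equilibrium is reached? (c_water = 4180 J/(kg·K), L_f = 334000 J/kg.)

Heat available from the water dropping to 0 °C: 0.495×4180×5.99 = 12394 J.
To melt every bit of ice: 0.234×334000 = 78156 J.
That's not enough to melt it all — equilibrium is at 0 °C with ice remaining.
m_melt = 12394 / L_f = 0.03711 kg.

m_melted ≈ 0.0371 kg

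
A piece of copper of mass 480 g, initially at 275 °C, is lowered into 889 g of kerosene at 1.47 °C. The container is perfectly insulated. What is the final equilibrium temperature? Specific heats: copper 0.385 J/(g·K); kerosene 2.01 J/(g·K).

T_f ≈ 27.1 °C

Set heat shed by the hot body equal to heat absorbed by the cold body:
480×0.385×(275 − T) = 889×2.01×(T − 1.47)
184.8(275 − T) = 1786.9(T − 1.47)
1971.7 T = 53447  ⇒  T ≈ 27.11 °C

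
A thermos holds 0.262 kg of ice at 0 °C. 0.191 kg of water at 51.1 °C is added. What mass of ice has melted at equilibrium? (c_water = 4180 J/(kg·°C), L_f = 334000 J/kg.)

m_melted ≈ 0.122 kg

Heat available from the water dropping to 0 °C: 0.191·4180·51.1 = 40797 J.
Melting all 0.262 kg of ice would need 0.262·334000 = 87508 J.
That's not enough to melt it all — equilibrium is at 0 °C with ice remaining.
m_melt = 40797 / L_f = 0.1221 kg.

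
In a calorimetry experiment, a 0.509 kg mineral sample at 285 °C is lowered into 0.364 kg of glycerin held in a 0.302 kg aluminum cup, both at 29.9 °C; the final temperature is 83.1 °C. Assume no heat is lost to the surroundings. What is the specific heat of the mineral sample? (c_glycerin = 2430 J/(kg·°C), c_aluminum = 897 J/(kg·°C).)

c ≈ 598 J/(kg·°C)

Energy conservation, ΣQ = 0:
0.509×c×(83.1 − 285) + 0.364×2430×(83.1 − 29.9) + 0.302×897×(83.1 − 29.9) = 0
-102.77 c = -61468
c = -61468/-102.77 ≈ 598.1 J/(kg·°C)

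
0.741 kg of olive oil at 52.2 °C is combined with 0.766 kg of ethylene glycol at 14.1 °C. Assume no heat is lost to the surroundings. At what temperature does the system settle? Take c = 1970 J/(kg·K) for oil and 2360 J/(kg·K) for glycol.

T_f ≈ 31.1 °C

|Q_oil| = |Q_glycol|:
0.741·1970·(52.2 − T) = 0.766·2360·(T − 14.1)
1459.8(52.2 − T) = 1807.8(T − 14.1)
3267.5 T = 101689  ⇒  T ≈ 31.12 °C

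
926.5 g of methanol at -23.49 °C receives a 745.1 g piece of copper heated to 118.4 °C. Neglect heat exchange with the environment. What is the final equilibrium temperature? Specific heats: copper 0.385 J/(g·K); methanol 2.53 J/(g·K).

Energy conservation, ΣQ = 0:
745.1×0.385×(T − 118.4) + 926.5×2.53×(T − (-23.49)) = 0
(286.86 + 2344) T = 286.86×118.4 + 2344×(-23.49)
T = -21097/2630.9 ≈ -8.02 °C

T_f ≈ -8.0 °C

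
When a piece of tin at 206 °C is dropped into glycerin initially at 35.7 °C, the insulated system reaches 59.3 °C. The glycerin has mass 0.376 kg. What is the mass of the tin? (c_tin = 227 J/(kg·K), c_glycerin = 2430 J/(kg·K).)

m ≈ 0.648 kg

Heat gained plus heat lost sum to zero:
m·227·(59.3 − 206) + 0.376·2430·(59.3 − 35.7) = 0
-33301 m = -21563
m = -21563/-33301 ≈ 0.6475 kg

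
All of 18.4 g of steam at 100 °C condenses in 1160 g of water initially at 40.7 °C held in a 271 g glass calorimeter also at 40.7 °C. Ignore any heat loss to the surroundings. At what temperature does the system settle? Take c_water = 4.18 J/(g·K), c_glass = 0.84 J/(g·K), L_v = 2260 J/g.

Let T be the final temperature. ΣQ_i = 0:
condense steam: −18.4·2260 = −41584
  condensate cools 100→T: 18.4·4.18·(T − 100) = 76.91(T − 100)
  original water: 4848.8(T − 40.7)
  cup: 227.64(T − 40.7)
5153.4 T = 41584 + 7691.2 + 206611 = 255886
T ≈ 49.65 °C — below 100 °C, confirming all the steam condensed.

T_f ≈ 49.7 °C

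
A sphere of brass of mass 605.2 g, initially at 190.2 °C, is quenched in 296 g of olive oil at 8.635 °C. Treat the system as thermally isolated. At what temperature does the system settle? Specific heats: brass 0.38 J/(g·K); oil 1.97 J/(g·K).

Heat lost by the brass equals heat gained by the oil:
605.2×0.38×(190.2 − T) = 296×1.97×(T − 8.635)
229.98(190.2 − T) = 583.12(T − 8.635)
813.1 T = 48777  ⇒  T ≈ 59.99 °C

T_f ≈ 60.0 °C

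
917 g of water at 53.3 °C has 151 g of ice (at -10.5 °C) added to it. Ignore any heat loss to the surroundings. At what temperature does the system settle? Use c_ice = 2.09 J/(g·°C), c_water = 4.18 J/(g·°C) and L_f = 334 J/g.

Energy conservation, ΣQ = 0:
ice -10.5→0 °C: 151·2.09·10.5 = 3313.7
  fusion: m_ice L_f = 151·334 = 50434
  warm the meltwater: 631.18 T
  water: 3833.1(T − 53.3)
4464.2 T = 204302 − 53748 = 150554
T ≈ 33.72 °C. Since T > 0 °C, the all-ice-melts assumption holds.

T_f ≈ 33.7 °C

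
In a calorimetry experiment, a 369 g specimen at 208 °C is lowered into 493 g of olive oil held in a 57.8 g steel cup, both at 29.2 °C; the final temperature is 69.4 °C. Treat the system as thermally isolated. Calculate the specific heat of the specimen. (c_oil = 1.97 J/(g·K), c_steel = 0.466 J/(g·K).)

c ≈ 0.785 J/(g·K)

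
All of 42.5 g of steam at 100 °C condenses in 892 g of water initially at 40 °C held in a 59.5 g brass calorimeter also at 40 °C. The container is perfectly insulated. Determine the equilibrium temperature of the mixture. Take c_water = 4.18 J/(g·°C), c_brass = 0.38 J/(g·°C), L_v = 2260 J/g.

Setting the total heat transfer to zero:
condense steam: −42.5×2260 = −96050; condensate cools 100→T: 42.5×4.18×(T − 100) = 177.65(T − 100); original water: 3728.6(T − 40); brass cup: 59.5×0.38×(T − 40) = 22.61(T − 40)
3928.8 T = 96050 + 17765 + 150047 = 263862
T ≈ 67.16 °C (< 100 °C, so full condensation is consistent).

T_f ≈ 67.2 °C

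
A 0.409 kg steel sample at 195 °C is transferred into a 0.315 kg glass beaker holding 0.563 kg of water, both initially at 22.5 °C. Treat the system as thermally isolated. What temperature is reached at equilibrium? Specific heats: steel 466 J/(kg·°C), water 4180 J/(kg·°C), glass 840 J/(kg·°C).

Setting the total heat transfer to zero:
0.409*466*(T − 195) + 0.563*4180*(T − 22.5) + 0.315*840*(T − 22.5) = 0
2808.5 T = 96069
T = 96069/2808.5 ≈ 34.21 °C

T_f ≈ 34.2 °C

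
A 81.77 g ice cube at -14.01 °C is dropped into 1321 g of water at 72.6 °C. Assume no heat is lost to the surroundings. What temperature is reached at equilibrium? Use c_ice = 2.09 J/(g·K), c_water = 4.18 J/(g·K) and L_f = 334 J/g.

T_f ≈ 63.3 °C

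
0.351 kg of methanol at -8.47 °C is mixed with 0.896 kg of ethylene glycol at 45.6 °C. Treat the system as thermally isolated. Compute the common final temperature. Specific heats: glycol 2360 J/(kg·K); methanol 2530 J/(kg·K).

T_f ≈ 29.6 °C

Heat lost by the glycol equals heat gained by the methanol:
0.896*2360*(45.6 − T) = 0.351*2530*(T − (-8.47))
2114.6(45.6 − T) = 888.03(T − (-8.47))
3002.6 T = 88902  ⇒  T ≈ 29.61 °C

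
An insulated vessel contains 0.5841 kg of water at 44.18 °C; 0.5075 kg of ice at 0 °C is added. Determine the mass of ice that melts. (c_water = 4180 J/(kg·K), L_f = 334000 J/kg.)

m_melted ≈ 0.323 kg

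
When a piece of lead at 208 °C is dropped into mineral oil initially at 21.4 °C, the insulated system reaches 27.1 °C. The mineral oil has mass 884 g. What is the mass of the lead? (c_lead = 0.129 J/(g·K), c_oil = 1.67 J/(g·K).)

Heat gained plus heat lost sum to zero:
m·0.129·(27.1 − 208) + 884·1.67·(27.1 − 21.4) = 0
-23.34 m = -8414.8
m = -8414.8/-23.34 ≈ 360.6 g

m ≈ 361 g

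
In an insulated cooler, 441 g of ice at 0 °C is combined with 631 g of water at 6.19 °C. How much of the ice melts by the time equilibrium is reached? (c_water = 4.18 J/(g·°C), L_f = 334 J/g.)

m_melted ≈ 48.9 g

Water can give up m c ΔT = 631×4.18×6.19 = 16327 J before reaching 0 °C.
Melting all 441 g of ice would need 441×334 = 147294 J.
That's not enough to melt it all — equilibrium is at 0 °C with ice remaining.
m_melt = 16327 / L_f = 48.88 g.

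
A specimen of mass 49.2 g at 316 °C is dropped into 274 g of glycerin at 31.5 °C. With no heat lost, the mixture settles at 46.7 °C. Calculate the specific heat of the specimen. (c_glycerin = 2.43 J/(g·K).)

Heat lost by the specimen = heat gained by the glycerin:
49.2×c×(316 − 46.7) = 274×2.43×(46.7 − 31.5)
13250 c = 10120  ⇒  c ≈ 0.7638 J/(g·K)

c ≈ 0.764 J/(g·K)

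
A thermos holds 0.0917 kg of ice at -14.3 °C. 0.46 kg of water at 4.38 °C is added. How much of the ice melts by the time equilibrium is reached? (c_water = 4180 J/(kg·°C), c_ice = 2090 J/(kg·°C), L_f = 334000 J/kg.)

m_melted ≈ 0.017 kg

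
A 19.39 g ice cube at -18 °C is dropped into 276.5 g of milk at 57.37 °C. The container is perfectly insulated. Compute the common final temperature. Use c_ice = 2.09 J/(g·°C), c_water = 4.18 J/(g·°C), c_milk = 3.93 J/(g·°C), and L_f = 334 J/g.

Setting the total heat transfer to zero:
warm ice to 0 °C: 19.39·2.09·(0 − (-18)) = 729.45
  fusion: m_ice L_f = 19.39·334 = 6476.3
  meltwater 0→T: 19.39·4.18·T = 81.05 T
  milk: 1086.6(T − 57.37)
1167.7 T = 62341 − 7205.7 = 55135
T ≈ 47.22 °C (positive, so assuming full melt was valid).

T_f ≈ 47.2 °C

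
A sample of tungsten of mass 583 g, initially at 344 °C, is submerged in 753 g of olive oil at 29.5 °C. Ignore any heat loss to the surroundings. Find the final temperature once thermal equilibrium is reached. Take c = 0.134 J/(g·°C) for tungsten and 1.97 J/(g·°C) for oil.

Taking heat into each body as positive, Σ m c ΔT = 0:
583×0.134×(T − 344) + 753×1.97×(T − 29.5) = 0
78.12(T − 344) + 1483.4(T − 29.5) = 0
(78.12 + 1483.4) T = 78.12×344 + 1483.4×29.5
T = 70635 / 1561.5 = 45.2 °C

T_f ≈ 45.2 °C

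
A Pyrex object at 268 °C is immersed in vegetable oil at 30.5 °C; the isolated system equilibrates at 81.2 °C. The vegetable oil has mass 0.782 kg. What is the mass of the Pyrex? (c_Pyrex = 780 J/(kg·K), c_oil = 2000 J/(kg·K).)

m ≈ 0.544 kg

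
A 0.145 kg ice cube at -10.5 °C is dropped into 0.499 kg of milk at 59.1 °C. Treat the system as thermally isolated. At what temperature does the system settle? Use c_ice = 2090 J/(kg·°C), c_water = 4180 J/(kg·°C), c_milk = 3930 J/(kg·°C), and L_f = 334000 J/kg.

T_f ≈ 25.0 °C

Let T be the final temperature. ΣQ_i = 0:
warm ice to 0 °C: 0.145×2090×(0 − (-10.5)) = 3182; latent heat to melt: 0.145×334000 = 48430; warm the meltwater: 606.1 T; milk cools: 0.499×3930×(T − 59.1) = 1961.1(T − 59.1)
2567.2 T = 115899 − 51612 = 64287
T ≈ 25.04 °C (positive, so assuming full melt was valid).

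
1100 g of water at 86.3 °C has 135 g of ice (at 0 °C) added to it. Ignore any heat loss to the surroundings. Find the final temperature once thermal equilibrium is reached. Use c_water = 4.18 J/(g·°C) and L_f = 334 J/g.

Setting the total heat transfer to zero:
latent heat to melt: 135·334 = 45090
  warm the meltwater: 564.3 T
  water: 4598(T − 86.3)
5162.3 T = 396807 − 45090 = 351717
T ≈ 68.13 °C. Since T > 0 °C, the all-ice-melts assumption holds.

T_f ≈ 68.1 °C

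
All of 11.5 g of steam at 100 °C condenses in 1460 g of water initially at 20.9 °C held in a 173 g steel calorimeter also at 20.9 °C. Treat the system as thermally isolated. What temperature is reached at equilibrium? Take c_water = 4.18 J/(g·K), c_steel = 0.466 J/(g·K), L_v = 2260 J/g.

Let T be the final temperature. ΣQ_i = 0:
condense steam: −11.5×2260 = −25990
  condensate cools 100→T: 11.5×4.18×(T − 100) = 48.07(T − 100)
  water warms: 1460×4.18×(T − 20.9) = 6102.8(T − 20.9)
  steel cup: 173×0.466×(T − 20.9) = 80.62(T − 20.9)
6231.5 T = 25990 + 4807 + 129233 = 160030
T ≈ 25.68 °C, under the boiling point, so the assumption holds.

T_f ≈ 25.7 °C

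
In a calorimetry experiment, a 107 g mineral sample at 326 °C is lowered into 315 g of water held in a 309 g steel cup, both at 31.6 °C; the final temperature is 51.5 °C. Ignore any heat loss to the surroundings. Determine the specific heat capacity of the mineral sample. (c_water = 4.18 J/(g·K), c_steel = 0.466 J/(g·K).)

c ≈ 0.99 J/(g·K)

Taking heat into each body as positive, Σ m c ΔT = 0:
107×c×(51.5 − 326) + 315×4.18×(51.5 − 31.6) + 309×0.466×(51.5 − 31.6) = 0
-29372 c = -29068
c = -29068/-29372 ≈ 0.9897 J/(g·K)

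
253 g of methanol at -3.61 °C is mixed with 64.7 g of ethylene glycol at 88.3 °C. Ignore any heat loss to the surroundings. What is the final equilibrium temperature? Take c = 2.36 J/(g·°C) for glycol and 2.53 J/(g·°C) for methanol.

T_f ≈ 14.1 °C

T_f = Σ m_i c_i T_i / Σ m_i c_i:
T_f = (152.69*88.3 + 640.09*(-3.61)) / (152.69 + 640.09)
    = 11172 / 792.78 ≈ 14.09 °C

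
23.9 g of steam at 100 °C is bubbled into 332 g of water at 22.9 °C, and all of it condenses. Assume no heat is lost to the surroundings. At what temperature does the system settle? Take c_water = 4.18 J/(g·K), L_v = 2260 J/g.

T_f ≈ 64.4 °C

Net heat exchanged in the isolated system is zero:
steam→water at 100 °C releases m L_v = 23.9·2260 = 54014; condensate cools 100→T: 23.9·4.18·(T − 100) = 99.9(T − 100); original water: 1387.8(T − 22.9)
1487.7 T = 54014 + 9990.2 + 31780 = 95784
T ≈ 64.39 °C, under the boiling point, so the assumption holds.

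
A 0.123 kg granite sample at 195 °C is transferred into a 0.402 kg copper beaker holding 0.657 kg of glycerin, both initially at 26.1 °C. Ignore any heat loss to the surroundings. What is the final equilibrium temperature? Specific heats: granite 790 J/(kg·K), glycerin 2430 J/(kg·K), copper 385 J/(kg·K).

T_f ≈ 35.0 °C

Let T be the final temperature. ΣQ_i = 0:
0.123×790×(T − 195) + 0.657×2430×(T − 26.1) + 0.402×385×(T − 26.1) = 0
97.17(T − 195) + 1596.5(T − 26.1) + 154.77(T − 26.1) = 0
(97.17 + 1596.5 + 154.77) T = 97.17×195 + 1596.5×26.1 + 154.77×26.1
T = 64657 / 1848.5 = 35 °C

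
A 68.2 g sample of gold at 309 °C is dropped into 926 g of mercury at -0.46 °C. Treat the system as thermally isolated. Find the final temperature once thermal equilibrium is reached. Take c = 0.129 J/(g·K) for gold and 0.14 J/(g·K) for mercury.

With ΣQ=0 the equilibrium temperature is the m·c-weighted mean:
T_f = (8.798*309 + 129.64*(-0.46)) / (8.798 + 129.64)
    = 2658.9 / 138.44 ≈ 19.21 °C

T_f ≈ 19.2 °C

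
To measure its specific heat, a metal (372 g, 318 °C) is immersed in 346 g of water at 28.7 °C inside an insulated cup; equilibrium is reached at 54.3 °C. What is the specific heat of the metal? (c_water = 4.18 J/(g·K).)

c ≈ 0.377 J/(g·K)

m_s c (T_s − T_f) = m_water c_water (T_f − T_0):
372×c×(318 − 54.3) = 346×4.18×(54.3 − 28.7)
98096 c = 37025  ⇒  c ≈ 0.3774 J/(g·K)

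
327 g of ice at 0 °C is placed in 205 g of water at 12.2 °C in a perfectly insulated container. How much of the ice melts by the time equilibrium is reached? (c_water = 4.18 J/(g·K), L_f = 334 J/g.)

m_melted ≈ 31.3 g

Cooling the water to 0 °C releases 205·4.18·12.2 = 10454 J.
Fully melting the ice requires m_ice L_f = 327·334 = 109218 J.
That's not enough to melt it all — equilibrium is at 0 °C with ice remaining.
Mass melted = 10454/334 ≈ 31.3 g.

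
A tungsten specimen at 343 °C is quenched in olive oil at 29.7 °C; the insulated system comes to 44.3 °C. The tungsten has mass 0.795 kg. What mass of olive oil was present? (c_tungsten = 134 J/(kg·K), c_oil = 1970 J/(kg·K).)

m ≈ 1.11 kg

Heat lost by the tungsten = heat gained by the oil:
0.795·134·(343 − 44.3) = m·1970·(44.3 − 29.7)
28762 m = 31821  ⇒  m ≈ 1.106 kg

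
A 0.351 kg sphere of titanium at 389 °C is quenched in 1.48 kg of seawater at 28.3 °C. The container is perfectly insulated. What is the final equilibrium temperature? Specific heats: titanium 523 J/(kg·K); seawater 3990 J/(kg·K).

T_f ≈ 39.2 °C

Set heat shed by the hot body equal to heat absorbed by the cold body:
0.351·523·(389 − T) = 1.48·3990·(T − 28.3)
183.57(389 − T) = 5905.2(T − 28.3)
6088.8 T = 238527  ⇒  T ≈ 39.17 °C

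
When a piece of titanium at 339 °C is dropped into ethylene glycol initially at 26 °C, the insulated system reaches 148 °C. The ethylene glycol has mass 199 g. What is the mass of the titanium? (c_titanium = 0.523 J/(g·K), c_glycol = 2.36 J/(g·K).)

m ≈ 574 g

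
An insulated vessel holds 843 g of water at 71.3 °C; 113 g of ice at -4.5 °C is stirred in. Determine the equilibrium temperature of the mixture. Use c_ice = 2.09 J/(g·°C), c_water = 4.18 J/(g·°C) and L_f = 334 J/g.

T_f ≈ 53.2 °C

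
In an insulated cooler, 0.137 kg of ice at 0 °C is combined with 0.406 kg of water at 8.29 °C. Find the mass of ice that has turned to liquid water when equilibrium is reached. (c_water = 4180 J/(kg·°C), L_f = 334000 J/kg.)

m_melted ≈ 0.0421 kg

Water can give up m c ΔT = 0.406×4180×8.29 = 14069 J before reaching 0 °C.
Melting all 0.137 kg of ice would need 0.137×334000 = 45758 J.
That's not enough to melt it all — equilibrium is at 0 °C with ice remaining.
Mass melted = 14069/334000 ≈ 0.04212 kg.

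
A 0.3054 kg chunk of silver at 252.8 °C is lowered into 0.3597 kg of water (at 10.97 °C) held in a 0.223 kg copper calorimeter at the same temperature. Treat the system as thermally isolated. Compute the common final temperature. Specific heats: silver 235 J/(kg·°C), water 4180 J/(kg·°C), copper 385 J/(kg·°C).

T_f ≈ 21.4 °C

Conservation of energy gives ΣQ = 0:
0.3054·235·(T − 252.8) + 0.3597·4180·(T − 10.97) + 0.223·385·(T − 10.97) = 0
71.77(T − 252.8) + 1503.5(T − 10.97) + 85.86(T − 10.97) = 0
(71.77 + 1503.5 + 85.86) T = 71.77·252.8 + 1503.5·10.97 + 85.86·10.97
T = 35579/1661.2 ≈ 21.42 °C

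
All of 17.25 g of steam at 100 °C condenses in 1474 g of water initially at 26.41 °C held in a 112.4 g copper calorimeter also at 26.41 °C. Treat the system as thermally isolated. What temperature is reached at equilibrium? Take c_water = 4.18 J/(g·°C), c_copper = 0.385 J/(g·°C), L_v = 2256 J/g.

T_f ≈ 33.5 °C

Taking heat into each body as positive, Σ m c ΔT = 0:
latent heat released on condensation: 17.25·2256 = 38916; condensate cools 100→T: 17.25·4.18·(T − 100) = 72.1(T − 100); original water: 6161.3(T − 26.41); copper cup: 112.4·0.385·(T − 26.41) = 43.27(T − 26.41)
6276.7 T = 38916 + 7210.5 + 163863 = 209990
T ≈ 33.46 °C, under the boiling point, so the assumption holds.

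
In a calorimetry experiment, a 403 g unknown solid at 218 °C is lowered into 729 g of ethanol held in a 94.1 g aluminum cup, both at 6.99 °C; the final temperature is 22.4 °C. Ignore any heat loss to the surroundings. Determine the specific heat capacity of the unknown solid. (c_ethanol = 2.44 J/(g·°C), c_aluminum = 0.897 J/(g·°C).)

Heat gained plus heat lost sum to zero:
403×c×(22.4 − 218) + 729×2.44×(22.4 − 6.99) + 94.1×0.897×(22.4 − 6.99) = 0
-78827 c = -28711
c = -28711/-78827 ≈ 0.3642 J/(g·°C)

c ≈ 0.364 J/(g·°C)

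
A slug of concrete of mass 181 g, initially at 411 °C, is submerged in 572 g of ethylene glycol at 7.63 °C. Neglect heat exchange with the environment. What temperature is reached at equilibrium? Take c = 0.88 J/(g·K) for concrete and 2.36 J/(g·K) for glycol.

|Q_concrete| = |Q_glycol|:
181*0.88*(411 − T) = 572*2.36*(T − 7.63)
159.28(411 − T) = 1349.9(T − 7.63)
1509.2 T = 75764  ⇒  T ≈ 50.20 °C

T_f ≈ 50.2 °C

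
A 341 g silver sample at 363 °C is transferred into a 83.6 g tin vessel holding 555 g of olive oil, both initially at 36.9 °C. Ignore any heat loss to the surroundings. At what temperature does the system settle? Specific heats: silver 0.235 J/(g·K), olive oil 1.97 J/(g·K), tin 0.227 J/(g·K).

T_f is the heat-capacity-weighted average of the initial temperatures:
T_f = (80.13×363 + 1093.3×36.9 + 18.98×36.9) / (80.13 + 1093.3 + 18.98)
    = 70134 / 1192.5 ≈ 58.81 °C

T_f ≈ 58.8 °C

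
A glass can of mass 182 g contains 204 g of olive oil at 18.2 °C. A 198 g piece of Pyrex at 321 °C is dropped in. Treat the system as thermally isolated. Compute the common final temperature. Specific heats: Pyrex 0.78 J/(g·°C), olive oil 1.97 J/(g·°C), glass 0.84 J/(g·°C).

T_f ≈ 84.1 °C

T_f = Σ m_i c_i T_i / Σ m_i c_i:
T_f = (154.44·321 + 401.88·18.2 + 152.88·18.2) / (154.44 + 401.88 + 152.88)
    = 59672 / 709.2 ≈ 84.14 °C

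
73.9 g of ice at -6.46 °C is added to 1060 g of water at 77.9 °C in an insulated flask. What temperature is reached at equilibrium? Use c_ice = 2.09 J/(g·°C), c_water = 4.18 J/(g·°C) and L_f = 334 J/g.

Sum of m c ΔT and latent-heat terms is zero:
ice -6.46→0 °C: 73.9·2.09·6.46 = 997.75
  fusion: m_ice L_f = 73.9·334 = 24683
  meltwater 0→T: 73.9·4.18·T = 308.9 T
  water: 4430.8(T − 77.9)
4739.7 T = 345159 − 25680 = 319479
T ≈ 67.40 °C. Since T > 0 °C, the all-ice-melts assumption holds.

T_f ≈ 67.4 °C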